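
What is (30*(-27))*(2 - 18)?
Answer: 12960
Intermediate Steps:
(30*(-27))*(2 - 18) = -810*(-16) = 12960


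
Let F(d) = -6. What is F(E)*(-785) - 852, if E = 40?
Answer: 3858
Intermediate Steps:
F(E)*(-785) - 852 = -6*(-785) - 852 = 4710 - 852 = 3858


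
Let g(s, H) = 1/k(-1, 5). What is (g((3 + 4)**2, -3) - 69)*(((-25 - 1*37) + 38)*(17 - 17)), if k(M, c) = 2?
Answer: 0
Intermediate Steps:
g(s, H) = 1/2
(g((3 + 4)**2, -3) - 69)*(((-25 - 1*37) + 38)*(17 - 17)) = (1/2 - 69)*(((-25 - 1*37) + 38)*(17 - 17)) = -137*((-25 - 37) + 38)*0/2 = -137*(-62 + 38)*0/2 = -(-1644)*0 = -137/2*0 = 0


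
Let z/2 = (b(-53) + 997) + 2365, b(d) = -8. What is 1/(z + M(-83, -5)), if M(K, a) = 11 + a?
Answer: 1/6714 ≈ 0.00014894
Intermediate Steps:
z = 6708 (z = 2*((-8 + 997) + 2365) = 2*(989 + 2365) = 2*3354 = 6708)
1/(z + M(-83, -5)) = 1/(6708 + (11 - 5)) = 1/(6708 + 6) = 1/6714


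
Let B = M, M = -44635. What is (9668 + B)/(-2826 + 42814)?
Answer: -34967/39988 ≈ -0.87444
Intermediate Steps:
B = -44635
(9668 + B)/(-2826 + 42814) = (9668 - 44635)/(-2826 + 42814) = -34967/39988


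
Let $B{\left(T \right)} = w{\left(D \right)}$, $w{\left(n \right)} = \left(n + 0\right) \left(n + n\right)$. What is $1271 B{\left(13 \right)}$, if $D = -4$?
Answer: $40672$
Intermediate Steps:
$w{\left(n \right)} = 2 n^{2}$ ($w{\left(n \right)} = n 2 n = 2 n^{2}$)
$B{\left(T \right)} = 32$ ($B{\left(T \right)} = 2 \left(-4\right)^{2} = 2 \cdot 16 = 32$)
$1271 B{\left(13 \right)} = 1271 \cdot 32 = 40672$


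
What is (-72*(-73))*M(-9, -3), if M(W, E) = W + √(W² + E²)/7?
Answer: -47304 + 15768*√10/7 ≈ -40181.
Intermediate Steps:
M(W, E) = W + √(E² + W²)/7 (M(W, E) = W + √(E² + W²)*(⅐) = W + √(E² + W²)/7)
(-72*(-73))*M(-9, -3) = (-72*(-73))*(-9 + √((-3)² + (-9)²)/7) = 5256*(-9 + √(9 + 81)/7) = 5256*(-9 + √90/7) = 5256*(-9 + (3*√10)/7) = 5256*(-9 + 3*√10/7) = -47304 + 15768*√10/7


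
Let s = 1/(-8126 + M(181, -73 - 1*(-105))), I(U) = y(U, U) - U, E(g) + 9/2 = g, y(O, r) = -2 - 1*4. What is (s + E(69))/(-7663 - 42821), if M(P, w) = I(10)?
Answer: -262579/205520364 ≈ -0.0012776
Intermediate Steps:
y(O, r) = -6 (y(O, r) = -2 - 4 = -6)
E(g) = -9/2 + g
I(U) = -6 - U
M(P, w) = -16 (M(P, w) = -6 - 1*10 = -6 - 10 = -16)
s = -1/8142 (s = 1/(-8126 - 16) = 1/(-8142) = -1/8142 ≈ -0.00012282)
(s + E(69))/(-7663 - 42821) = (-1/8142 + (-9/2 + 69))/(-7663 - 42821) = (-1/8142 + 129/2)/(-50484) = (262579/4071)*(-1/50484) = -262579/205520364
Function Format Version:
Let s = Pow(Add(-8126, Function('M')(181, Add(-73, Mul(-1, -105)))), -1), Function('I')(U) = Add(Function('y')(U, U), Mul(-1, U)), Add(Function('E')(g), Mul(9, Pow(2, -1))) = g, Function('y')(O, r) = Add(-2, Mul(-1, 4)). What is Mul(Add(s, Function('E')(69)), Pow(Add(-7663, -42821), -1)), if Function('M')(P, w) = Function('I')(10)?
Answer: Rational(-262579, 205520364) ≈ -0.0012776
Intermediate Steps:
Function('y')(O, r) = -6 (Function('y')(O, r) = Add(-2, -4) = -6)
Function('E')(g) = Add(Rational(-9, 2), g)
Function('I')(U) = Add(-6, Mul(-1, U))
Function('M')(P, w) = -16 (Function('M')(P, w) = Add(-6, Mul(-1, 10)) = Add(-6, -10) = -16)
s = Rational(-1, 8142) (s = Pow(Add(-8126, -16), -1) = Pow(-8142, -1) = Rational(-1, 8142) ≈ -0.00012282)
Mul(Add(s, Function('E')(69)), Pow(Add(-7663, -42821), -1)) = Mul(Add(Rational(-1, 8142), Add(Rational(-9, 2), 69)), Pow(Add(-7663, -42821), -1)) = Mul(Add(Rational(-1, 8142), Rational(129, 2)), Pow(-50484, -1)) = Mul(Rational(262579, 4071), Rational(-1, 50484)) = Rational(-262579, 205520364)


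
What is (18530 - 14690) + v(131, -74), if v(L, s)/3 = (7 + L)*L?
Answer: 58074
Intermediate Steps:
v(L, s) = 3*L*(7 + L) (v(L, s) = 3*((7 + L)*L) = 3*(L*(7 + L)) = 3*L*(7 + L))
(18530 - 14690) + v(131, -74) = (18530 - 14690) + 3*131*(7 + 131) = 3840 + 3*131*138 = 3840 + 54234 = 58074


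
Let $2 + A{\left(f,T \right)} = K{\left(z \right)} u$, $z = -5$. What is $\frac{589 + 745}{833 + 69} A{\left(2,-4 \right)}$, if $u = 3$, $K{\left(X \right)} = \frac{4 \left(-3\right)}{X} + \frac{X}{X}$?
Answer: $\frac{667}{55} \approx 12.127$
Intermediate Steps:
$K{\left(X \right)} = 1 - \frac{12}{X}$ ($K{\left(X \right)} = - \frac{12}{X} + 1 = 1 - \frac{12}{X}$)
$A{\left(f,T \right)} = \frac{41}{5}$ ($A{\left(f,T \right)} = -2 + \frac{-12 - 5}{-5} \cdot 3 = -2 + \left(- \frac{1}{5}\right) \left(-17\right) 3 = -2 + \frac{17}{5} \cdot 3 = -2 + \frac{51}{5} = \frac{41}{5}$)
$\frac{589 + 745}{833 + 69} A{\left(2,-4 \right)} = \frac{589 + 745}{833 + 69} \cdot \frac{41}{5} = \frac{1334}{902} \cdot \frac{41}{5} = 1334 \cdot \frac{1}{902} \cdot \frac{41}{5} = \frac{667}{451} \cdot \frac{41}{5} = \frac{667}{55}$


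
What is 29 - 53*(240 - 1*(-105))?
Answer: -18256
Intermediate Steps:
29 - 53*(240 - 1*(-105)) = 29 - 53*(240 + 105) = 29 - 53*345 = 29 - 18285 = -18256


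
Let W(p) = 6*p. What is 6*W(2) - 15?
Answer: 57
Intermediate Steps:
6*W(2) - 15 = 6*(6*2) - 15 = 6*12 - 15 = 72 - 15 = 57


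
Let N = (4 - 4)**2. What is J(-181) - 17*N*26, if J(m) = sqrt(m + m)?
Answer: I*sqrt(362) ≈ 19.026*I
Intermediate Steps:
N = 0 (N = 0**2 = 0)
J(m) = sqrt(2)*sqrt(m) (J(m) = sqrt(2*m) = sqrt(2)*sqrt(m))
J(-181) - 17*N*26 = sqrt(2)*sqrt(-181) - 17*0*26 = sqrt(2)*(I*sqrt(181)) - 0*26 = I*sqrt(362) - 1*0 = I*sqrt(362) + 0 = I*sqrt(362)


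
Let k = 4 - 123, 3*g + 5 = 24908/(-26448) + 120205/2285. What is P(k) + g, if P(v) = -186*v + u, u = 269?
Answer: 203225364889/9065052 ≈ 22419.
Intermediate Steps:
g = 141004933/9065052 (g = -5/3 + (24908/(-26448) + 120205/2285)/3 = -5/3 + (24908*(-1/26448) + 120205*(1/2285))/3 = -5/3 + (-6227/6612 + 24041/457)/3 = -5/3 + (1/3)*(156113353/3021684) = -5/3 + 156113353/9065052 = 141004933/9065052 ≈ 15.555)
k = -119
P(v) = 269 - 186*v (P(v) = -186*v + 269 = 269 - 186*v)
P(k) + g = (269 - 186*(-119)) + 141004933/9065052 = (269 + 22134) + 141004933/9065052 = 22403 + 141004933/9065052 = 203225364889/9065052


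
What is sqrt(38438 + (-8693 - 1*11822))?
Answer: sqrt(17923) ≈ 133.88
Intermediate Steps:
sqrt(38438 + (-8693 - 1*11822)) = sqrt(38438 + (-8693 - 11822)) = sqrt(38438 - 20515) = sqrt(17923)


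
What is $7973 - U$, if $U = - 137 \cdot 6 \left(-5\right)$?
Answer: $3863$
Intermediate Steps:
$U = 4110$ ($U = \left(-137\right) \left(-30\right) = 4110$)
$7973 - U = 7973 - 4110 = 3863$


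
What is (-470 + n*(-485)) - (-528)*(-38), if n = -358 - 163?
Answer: 232151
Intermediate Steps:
n = -521
(-470 + n*(-485)) - (-528)*(-38) = (-470 - 521*(-485)) - (-528)*(-38) = (-470 + 252685) - 1*20064 = 252215 - 20064 = 232151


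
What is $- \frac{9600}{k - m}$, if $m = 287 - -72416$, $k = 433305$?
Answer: $- \frac{4800}{180301} \approx -0.026622$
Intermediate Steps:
$m = 72703$ ($m = 287 + 72416 = 72703$)
$- \frac{9600}{k - m} = - \frac{9600}{433305 - 72703} = - \frac{9600}{360602} = \left(-9600\right) \frac{1}{360602} = - \frac{4800}{180301}$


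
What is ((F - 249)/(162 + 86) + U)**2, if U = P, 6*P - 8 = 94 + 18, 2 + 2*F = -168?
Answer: 5349969/15376 ≈ 347.94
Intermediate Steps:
F = -85 (F = -1 + (1/2)*(-168) = -1 - 84 = -85)
P = 20 (P = 4/3 + (94 + 18)/6 = 4/3 + (1/6)*112 = 4/3 + 56/3 = 20)
U = 20
((F - 249)/(162 + 86) + U)**2 = ((-85 - 249)/(162 + 86) + 20)**2 = (-334/248 + 20)**2 = (-334*1/248 + 20)**2 = (-167/124 + 20)**2 = (2313/124)**2 = 5349969/15376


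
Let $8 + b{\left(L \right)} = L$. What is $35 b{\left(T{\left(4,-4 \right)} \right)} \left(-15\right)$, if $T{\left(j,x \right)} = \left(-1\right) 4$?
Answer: $6300$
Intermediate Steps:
$T{\left(j,x \right)} = -4$
$b{\left(L \right)} = -8 + L$
$35 b{\left(T{\left(4,-4 \right)} \right)} \left(-15\right) = 35 \left(-8 - 4\right) \left(-15\right) = 35 \left(-12\right) \left(-15\right) = \left(-420\right) \left(-15\right) = 6300$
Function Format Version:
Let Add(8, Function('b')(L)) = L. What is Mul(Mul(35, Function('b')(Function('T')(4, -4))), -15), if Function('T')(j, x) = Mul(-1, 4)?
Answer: 6300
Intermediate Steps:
Function('T')(j, x) = -4
Function('b')(L) = Add(-8, L)
Mul(Mul(35, Function('b')(Function('T')(4, -4))), -15) = Mul(Mul(35, Add(-8, -4)), -15) = Mul(Mul(35, -12), -15) = Mul(-420, -15) = 6300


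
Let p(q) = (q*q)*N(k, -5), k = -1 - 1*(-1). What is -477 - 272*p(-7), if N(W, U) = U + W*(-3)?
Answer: 66163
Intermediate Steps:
k = 0 (k = -1 + 1 = 0)
N(W, U) = U - 3*W
p(q) = -5*q² (p(q) = (q*q)*(-5 - 3*0) = q²*(-5 + 0) = q²*(-5) = -5*q²)
-477 - 272*p(-7) = -477 - (-1360)*(-7)² = -477 - (-1360)*49 = -477 - 272*(-245) = -477 + 66640 = 66163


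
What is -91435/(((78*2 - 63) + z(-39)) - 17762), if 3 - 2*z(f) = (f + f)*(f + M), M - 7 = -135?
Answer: 182870/48361 ≈ 3.7814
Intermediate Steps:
M = -128 (M = 7 - 135 = -128)
z(f) = 3/2 - f*(-128 + f) (z(f) = 3/2 - (f + f)*(f - 128)/2 = 3/2 - 2*f*(-128 + f)/2 = 3/2 - f*(-128 + f))
-91435/(((78*2 - 63) + z(-39)) - 17762) = -91435/(((78*2 - 63) + (3/2 - 1*(-39)**2 + 128*(-39))) - 17762) = -91435/(((156 - 63) + (3/2 - 1*1521 - 4992)) - 17762) = -91435/((93 + (3/2 - 1521 - 4992)) - 17762) = -91435/((93 - 13023/2) - 17762) = -91435/(-12837/2 - 17762) = -91435/(-48361/2) = -91435*(-2/48361) = 182870/48361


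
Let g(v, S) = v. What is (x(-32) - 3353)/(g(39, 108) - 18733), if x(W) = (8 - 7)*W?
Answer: 3385/18694 ≈ 0.18107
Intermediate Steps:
x(W) = W (x(W) = 1*W = W)
(x(-32) - 3353)/(g(39, 108) - 18733) = (-32 - 3353)/(39 - 18733) = -3385/(-18694) = -3385*(-1/18694) = 3385/18694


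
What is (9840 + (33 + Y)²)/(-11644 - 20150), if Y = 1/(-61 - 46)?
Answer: -62559530/182004753 ≈ -0.34372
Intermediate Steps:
Y = -1/107 (Y = 1/(-107) = -1/107 ≈ -0.0093458)
(9840 + (33 + Y)²)/(-11644 - 20150) = (9840 + (33 - 1/107)²)/(-11644 - 20150) = (9840 + (3530/107)²)/(-31794) = (9840 + 12460900/11449)*(-1/31794) = (125119060/11449)*(-1/31794) = -62559530/182004753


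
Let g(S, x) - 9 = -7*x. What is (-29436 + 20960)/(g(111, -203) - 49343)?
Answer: 8476/47913 ≈ 0.17690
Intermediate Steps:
g(S, x) = 9 - 7*x
(-29436 + 20960)/(g(111, -203) - 49343) = (-29436 + 20960)/((9 - 7*(-203)) - 49343) = -8476/((9 + 1421) - 49343) = -8476/(1430 - 49343) = -8476/(-47913) = -8476*(-1/47913) = 8476/47913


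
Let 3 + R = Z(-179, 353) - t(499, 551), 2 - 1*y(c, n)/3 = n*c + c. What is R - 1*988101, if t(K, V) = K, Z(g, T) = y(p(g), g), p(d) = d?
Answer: -1084183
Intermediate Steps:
y(c, n) = 6 - 3*c - 3*c*n (y(c, n) = 6 - 3*(n*c + c) = 6 - 3*(c*n + c) = 6 - 3*(c + c*n) = 6 + (-3*c - 3*c*n) = 6 - 3*c - 3*c*n)
Z(g, T) = 6 - 3*g - 3*g**2 (Z(g, T) = 6 - 3*g - 3*g*g = 6 - 3*g - 3*g**2)
R = -96082 (R = -3 + ((6 - 3*(-179) - 3*(-179)**2) - 1*499) = -3 + ((6 + 537 - 3*32041) - 499) = -3 + ((6 + 537 - 96123) - 499) = -3 + (-95580 - 499) = -3 - 96079 = -96082)
R - 1*988101 = -96082 - 1*988101 = -96082 - 988101 = -1084183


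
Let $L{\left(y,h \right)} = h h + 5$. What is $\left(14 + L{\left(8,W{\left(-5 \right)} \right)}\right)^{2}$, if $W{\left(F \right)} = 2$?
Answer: $529$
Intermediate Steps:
$L{\left(y,h \right)} = 5 + h^{2}$ ($L{\left(y,h \right)} = h^{2} + 5 = 5 + h^{2}$)
$\left(14 + L{\left(8,W{\left(-5 \right)} \right)}\right)^{2} = \left(14 + \left(5 + 2^{2}\right)\right)^{2} = \left(14 + \left(5 + 4\right)\right)^{2} = \left(14 + 9\right)^{2} = 23^{2} = 529$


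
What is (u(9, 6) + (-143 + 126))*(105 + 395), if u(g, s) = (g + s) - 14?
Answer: -8000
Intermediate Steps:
u(g, s) = -14 + g + s
(u(9, 6) + (-143 + 126))*(105 + 395) = ((-14 + 9 + 6) + (-143 + 126))*(105 + 395) = (1 - 17)*500 = -16*500 = -8000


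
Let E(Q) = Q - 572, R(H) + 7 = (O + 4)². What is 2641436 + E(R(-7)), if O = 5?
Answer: 2640938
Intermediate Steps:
R(H) = 74 (R(H) = -7 + (5 + 4)² = -7 + 9² = -7 + 81 = 74)
E(Q) = -572 + Q
2641436 + E(R(-7)) = 2641436 + (-572 + 74) = 2641436 - 498 = 2640938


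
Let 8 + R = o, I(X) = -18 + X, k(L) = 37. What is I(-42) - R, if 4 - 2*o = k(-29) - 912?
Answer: -983/2 ≈ -491.50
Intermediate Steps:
o = 879/2 (o = 2 - (37 - 912)/2 = 2 - 1/2*(-875) = 2 + 875/2 = 879/2 ≈ 439.50)
R = 863/2 (R = -8 + 879/2 = 863/2 ≈ 431.50)
I(-42) - R = (-18 - 42) - 1*863/2 = -60 - 863/2 = -983/2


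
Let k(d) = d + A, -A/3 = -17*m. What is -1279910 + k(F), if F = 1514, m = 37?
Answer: -1276509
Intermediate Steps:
A = 1887 (A = -(-51)*37 = -3*(-629) = 1887)
k(d) = 1887 + d (k(d) = d + 1887 = 1887 + d)
-1279910 + k(F) = -1279910 + (1887 + 1514) = -1279910 + 3401 = -1276509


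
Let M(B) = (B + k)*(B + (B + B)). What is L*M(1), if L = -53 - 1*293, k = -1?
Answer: 0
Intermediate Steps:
M(B) = 3*B*(-1 + B) (M(B) = (B - 1)*(B + (B + B)) = (-1 + B)*(B + 2*B) = (-1 + B)*(3*B) = 3*B*(-1 + B))
L = -346 (L = -53 - 293 = -346)
L*M(1) = -1038*(-1 + 1) = -1038*0 = -346*0 = 0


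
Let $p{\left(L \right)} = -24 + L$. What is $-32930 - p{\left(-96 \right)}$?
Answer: $-32810$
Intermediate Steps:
$-32930 - p{\left(-96 \right)} = -32930 - \left(-24 - 96\right) = -32930 - -120 = -32930 + 120 = -32810$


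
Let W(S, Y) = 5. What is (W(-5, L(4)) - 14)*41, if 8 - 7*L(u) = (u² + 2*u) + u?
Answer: -369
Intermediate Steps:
L(u) = 8/7 - 3*u/7 - u²/7 (L(u) = 8/7 - ((u² + 2*u) + u)/7 = 8/7 - (u² + 3*u)/7 = 8/7 + (-3*u/7 - u²/7) = 8/7 - 3*u/7 - u²/7)
(W(-5, L(4)) - 14)*41 = (5 - 14)*41 = -9*41 = -369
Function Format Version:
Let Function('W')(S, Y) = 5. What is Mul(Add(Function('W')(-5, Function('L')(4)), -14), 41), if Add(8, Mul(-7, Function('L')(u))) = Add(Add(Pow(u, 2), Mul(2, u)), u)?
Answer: -369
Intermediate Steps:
Function('L')(u) = Add(Rational(8, 7), Mul(Rational(-3, 7), u), Mul(Rational(-1, 7), Pow(u, 2))) (Function('L')(u) = Add(Rational(8, 7), Mul(Rational(-1, 7), Add(Add(Pow(u, 2), Mul(2, u)), u))) = Add(Rational(8, 7), Mul(Rational(-1, 7), Add(Pow(u, 2), Mul(3, u)))) = Add(Rational(8, 7), Add(Mul(Rational(-3, 7), u), Mul(Rational(-1, 7), Pow(u, 2)))) = Add(Rational(8, 7), Mul(Rational(-3, 7), u), Mul(Rational(-1, 7), Pow(u, 2))))
Mul(Add(Function('W')(-5, Function('L')(4)), -14), 41) = Mul(Add(5, -14), 41) = Mul(-9, 41) = -369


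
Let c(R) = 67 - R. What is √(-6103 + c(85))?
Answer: I*√6121 ≈ 78.237*I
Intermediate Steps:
√(-6103 + c(85)) = √(-6103 + (67 - 1*85)) = √(-6103 + (67 - 85)) = √(-6103 - 18) = √(-6121) = I*√6121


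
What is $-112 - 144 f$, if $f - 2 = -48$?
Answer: $6512$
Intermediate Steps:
$f = -46$ ($f = 2 - 48 = -46$)
$-112 - 144 f = -112 - -6624 = -112 + 6624 = 6512$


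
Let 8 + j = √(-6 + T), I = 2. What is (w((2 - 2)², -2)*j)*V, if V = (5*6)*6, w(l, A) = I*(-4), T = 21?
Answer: 11520 - 1440*√15 ≈ 5942.9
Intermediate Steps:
w(l, A) = -8 (w(l, A) = 2*(-4) = -8)
V = 180 (V = 30*6 = 180)
j = -8 + √15 (j = -8 + √(-6 + 21) = -8 + √15 ≈ -4.1270)
(w((2 - 2)², -2)*j)*V = -8*(-8 + √15)*180 = (64 - 8*√15)*180 = 11520 - 1440*√15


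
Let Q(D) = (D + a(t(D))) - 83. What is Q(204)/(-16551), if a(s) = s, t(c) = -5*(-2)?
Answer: -131/16551 ≈ -0.0079149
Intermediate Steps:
t(c) = 10
Q(D) = -73 + D (Q(D) = (D + 10) - 83 = (10 + D) - 83 = -73 + D)
Q(204)/(-16551) = (-73 + 204)/(-16551) = 131*(-1/16551) = -131/16551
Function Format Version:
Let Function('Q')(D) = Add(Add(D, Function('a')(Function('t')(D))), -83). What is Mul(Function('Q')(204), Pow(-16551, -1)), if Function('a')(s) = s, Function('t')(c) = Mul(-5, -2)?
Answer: Rational(-131, 16551) ≈ -0.0079149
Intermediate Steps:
Function('t')(c) = 10
Function('Q')(D) = Add(-73, D) (Function('Q')(D) = Add(Add(D, 10), -83) = Add(Add(10, D), -83) = Add(-73, D))
Mul(Function('Q')(204), Pow(-16551, -1)) = Mul(Add(-73, 204), Pow(-16551, -1)) = Mul(131, Rational(-1, 16551)) = Rational(-131, 16551)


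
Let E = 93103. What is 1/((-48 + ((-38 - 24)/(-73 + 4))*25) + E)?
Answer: 69/6422345 ≈ 1.0744e-5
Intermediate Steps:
1/((-48 + ((-38 - 24)/(-73 + 4))*25) + E) = 1/((-48 + ((-38 - 24)/(-73 + 4))*25) + 93103) = 1/((-48 - 62/(-69)*25) + 93103) = 1/((-48 - 62*(-1/69)*25) + 93103) = 1/((-48 + (62/69)*25) + 93103) = 1/((-48 + 1550/69) + 93103) = 1/(-1762/69 + 93103) = 1/(6422345/69) = 69/6422345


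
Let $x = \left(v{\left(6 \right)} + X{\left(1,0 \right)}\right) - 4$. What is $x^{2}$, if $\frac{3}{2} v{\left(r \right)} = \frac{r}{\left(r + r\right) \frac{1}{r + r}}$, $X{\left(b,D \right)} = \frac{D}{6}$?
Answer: $0$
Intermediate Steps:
$X{\left(b,D \right)} = \frac{D}{6}$ ($X{\left(b,D \right)} = D \frac{1}{6} = \frac{D}{6}$)
$v{\left(r \right)} = \frac{2 r}{3}$ ($v{\left(r \right)} = \frac{2 \frac{r}{\left(r + r\right) \frac{1}{r + r}}}{3} = \frac{2 \frac{r}{2 r \frac{1}{2 r}}}{3} = \frac{2 \frac{r}{1}}{3} = \frac{2 r 1}{3} = \frac{2 r}{3}$)
$x = 0$ ($x = \left(\frac{2}{3} \cdot 6 + \frac{1}{6} \cdot 0\right) - 4 = \left(4 + 0\right) - 4 = 4 - 4 = 0$)
$x^{2} = 0^{2} = 0$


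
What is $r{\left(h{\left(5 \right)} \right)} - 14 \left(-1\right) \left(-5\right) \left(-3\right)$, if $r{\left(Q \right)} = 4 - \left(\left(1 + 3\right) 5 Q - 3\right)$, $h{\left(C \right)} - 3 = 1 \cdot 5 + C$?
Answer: $-43$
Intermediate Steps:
$h{\left(C \right)} = 8 + C$ ($h{\left(C \right)} = 3 + \left(1 \cdot 5 + C\right) = 3 + \left(5 + C\right) = 8 + C$)
$r{\left(Q \right)} = 7 - 20 Q$ ($r{\left(Q \right)} = 4 - \left(4 \cdot 5 Q - 3\right) = 4 - \left(20 Q - 3\right) = 4 - \left(-3 + 20 Q\right) = 7 - 20 Q$)
$r{\left(h{\left(5 \right)} \right)} - 14 \left(-1\right) \left(-5\right) \left(-3\right) = \left(7 - 20 \left(8 + 5\right)\right) - 14 \left(-1\right) \left(-5\right) \left(-3\right) = \left(7 - 260\right) - 14 \cdot 5 \left(-3\right) = \left(7 - 260\right) - -210 = -253 + 210 = -43$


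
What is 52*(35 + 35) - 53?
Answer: 3587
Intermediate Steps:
52*(35 + 35) - 53 = 52*70 - 53 = 3640 - 53 = 3587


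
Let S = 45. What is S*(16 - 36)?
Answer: -900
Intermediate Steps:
S*(16 - 36) = 45*(16 - 36) = 45*(-20) = -900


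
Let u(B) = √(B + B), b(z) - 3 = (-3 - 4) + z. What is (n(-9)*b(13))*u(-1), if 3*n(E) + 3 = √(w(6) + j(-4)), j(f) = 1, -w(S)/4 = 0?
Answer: -6*I*√2 ≈ -8.4853*I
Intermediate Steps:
w(S) = 0 (w(S) = -4*0 = 0)
b(z) = -4 + z (b(z) = 3 + ((-3 - 4) + z) = 3 + (-7 + z) = -4 + z)
u(B) = √2*√B (u(B) = √(2*B) = √2*√B)
n(E) = -⅔ (n(E) = -1 + √(0 + 1)/3 = -1 + √1/3 = -1 + (⅓)*1 = -1 + ⅓ = -⅔)
(n(-9)*b(13))*u(-1) = (-2*(-4 + 13)/3)*(√2*√(-1)) = (-⅔*9)*(√2*I) = -6*I*√2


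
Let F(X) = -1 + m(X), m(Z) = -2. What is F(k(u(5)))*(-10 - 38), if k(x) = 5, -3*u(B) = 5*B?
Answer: 144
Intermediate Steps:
u(B) = -5*B/3
F(X) = -3 (F(X) = -1 - 2 = -3)
F(k(u(5)))*(-10 - 38) = -3*(-10 - 38) = -3*(-48) = 144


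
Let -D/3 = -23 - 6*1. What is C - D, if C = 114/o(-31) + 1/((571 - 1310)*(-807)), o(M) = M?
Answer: -1676404472/18487563 ≈ -90.677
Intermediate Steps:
D = 87 (D = -3*(-23 - 6*1) = -3*(-23 - 6) = -3*(-29) = 87)
C = -67986491/18487563 (C = 114/(-31) + 1/((571 - 1310)*(-807)) = 114*(-1/31) - 1/807/(-739) = -114/31 - 1/739*(-1/807) = -114/31 + 1/596373 = -67986491/18487563 ≈ -3.6774)
C - D = -67986491/18487563 - 1*87 = -67986491/18487563 - 87 = -1676404472/18487563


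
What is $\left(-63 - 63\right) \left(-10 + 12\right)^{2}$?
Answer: $-504$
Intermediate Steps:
$\left(-63 - 63\right) \left(-10 + 12\right)^{2} = - 126 \cdot 2^{2} = \left(-126\right) 4 = -504$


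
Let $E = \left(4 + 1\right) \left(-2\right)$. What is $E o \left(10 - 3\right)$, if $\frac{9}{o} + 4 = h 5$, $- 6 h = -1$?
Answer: $\frac{3780}{19} \approx 198.95$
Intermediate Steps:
$h = \frac{1}{6}$ ($h = \left(- \frac{1}{6}\right) \left(-1\right) = \frac{1}{6} \approx 0.16667$)
$o = - \frac{54}{19}$ ($o = \frac{9}{-4 + \frac{1}{6} \cdot 5} = \frac{9}{-4 + \frac{5}{6}} = \frac{9}{- \frac{19}{6}} = 9 \left(- \frac{6}{19}\right) = - \frac{54}{19} \approx -2.8421$)
$E = -10$ ($E = 5 \left(-2\right) = -10$)
$E o \left(10 - 3\right) = \left(-10\right) \left(- \frac{54}{19}\right) \left(10 - 3\right) = \frac{540}{19} \cdot 7 = \frac{3780}{19}$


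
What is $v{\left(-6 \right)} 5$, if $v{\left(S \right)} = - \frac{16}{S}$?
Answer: $\frac{40}{3} \approx 13.333$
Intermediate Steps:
$v{\left(-6 \right)} 5 = - \frac{16}{-6} \cdot 5 = \left(-16\right) \left(- \frac{1}{6}\right) 5 = \frac{8}{3} \cdot 5 = \frac{40}{3}$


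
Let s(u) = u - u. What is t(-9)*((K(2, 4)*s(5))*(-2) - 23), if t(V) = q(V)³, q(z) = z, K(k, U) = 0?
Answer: 16767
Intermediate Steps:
t(V) = V³
s(u) = 0
t(-9)*((K(2, 4)*s(5))*(-2) - 23) = (-9)³*((0*0)*(-2) - 23) = -729*(0*(-2) - 23) = -729*(0 - 23) = -729*(-23) = 16767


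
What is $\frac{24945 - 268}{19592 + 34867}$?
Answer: $\frac{24677}{54459} \approx 0.45313$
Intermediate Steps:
$\frac{24945 - 268}{19592 + 34867} = \frac{24677}{54459}$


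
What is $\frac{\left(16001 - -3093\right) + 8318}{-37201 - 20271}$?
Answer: $- \frac{6853}{14368} \approx -0.47696$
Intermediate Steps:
$\frac{\left(16001 - -3093\right) + 8318}{-37201 - 20271} = \frac{\left(16001 + 3093\right) + 8318}{-57472} = \left(19094 + 8318\right) \left(- \frac{1}{57472}\right) = 27412 \left(- \frac{1}{57472}\right) = - \frac{6853}{14368}$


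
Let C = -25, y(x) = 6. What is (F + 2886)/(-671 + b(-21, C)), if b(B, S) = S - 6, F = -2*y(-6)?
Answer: -479/117 ≈ -4.0940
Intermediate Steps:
F = -12 (F = -2*6 = -12)
b(B, S) = -6 + S
(F + 2886)/(-671 + b(-21, C)) = (-12 + 2886)/(-671 + (-6 - 25)) = 2874/(-671 - 31) = 2874/(-702) = 2874*(-1/702) = -479/117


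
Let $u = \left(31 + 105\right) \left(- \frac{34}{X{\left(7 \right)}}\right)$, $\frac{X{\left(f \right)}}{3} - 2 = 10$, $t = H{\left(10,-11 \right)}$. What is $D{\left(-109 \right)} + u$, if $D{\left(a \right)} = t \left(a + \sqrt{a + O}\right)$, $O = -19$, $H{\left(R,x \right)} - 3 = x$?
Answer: $\frac{6692}{9} - 64 i \sqrt{2} \approx 743.56 - 90.51 i$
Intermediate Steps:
$H{\left(R,x \right)} = 3 + x$
$t = -8$ ($t = 3 - 11 = -8$)
$X{\left(f \right)} = 36$ ($X{\left(f \right)} = 6 + 3 \cdot 10 = 6 + 30 = 36$)
$u = - \frac{1156}{9}$ ($u = \left(31 + 105\right) \left(- \frac{34}{36}\right) = 136 \left(\left(-34\right) \frac{1}{36}\right) = 136 \left(- \frac{17}{18}\right) = - \frac{1156}{9} \approx -128.44$)
$D{\left(a \right)} = - 8 a - 8 \sqrt{-19 + a}$ ($D{\left(a \right)} = - 8 \left(a + \sqrt{a - 19}\right) = - 8 \left(a + \sqrt{-19 + a}\right) = - 8 a - 8 \sqrt{-19 + a}$)
$D{\left(-109 \right)} + u = \left(\left(-8\right) \left(-109\right) - 8 \sqrt{-19 - 109}\right) - \frac{1156}{9} = \left(872 - 8 \sqrt{-128}\right) - \frac{1156}{9} = \left(872 - 8 \cdot 8 i \sqrt{2}\right) - \frac{1156}{9} = \left(872 - 64 i \sqrt{2}\right) - \frac{1156}{9} = \frac{6692}{9} - 64 i \sqrt{2}$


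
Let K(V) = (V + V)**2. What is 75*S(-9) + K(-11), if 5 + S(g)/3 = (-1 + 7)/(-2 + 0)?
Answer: -1316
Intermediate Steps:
K(V) = 4*V**2 (K(V) = (2*V)**2 = 4*V**2)
S(g) = -24 (S(g) = -15 + 3*((-1 + 7)/(-2 + 0)) = -15 + 3*(6/(-2)) = -15 + 3*(6*(-1/2)) = -15 + 3*(-3) = -15 - 9 = -24)
75*S(-9) + K(-11) = 75*(-24) + 4*(-11)**2 = -1800 + 4*121 = -1800 + 484 = -1316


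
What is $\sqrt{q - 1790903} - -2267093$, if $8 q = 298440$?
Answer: $2267093 + i \sqrt{1753598} \approx 2.2671 \cdot 10^{6} + 1324.2 i$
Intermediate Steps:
$q = 37305$ ($q = \frac{1}{8} \cdot 298440 = 37305$)
$\sqrt{q - 1790903} - -2267093 = \sqrt{37305 - 1790903} - -2267093 = \sqrt{-1753598} + 2267093 = i \sqrt{1753598} + 2267093 = 2267093 + i \sqrt{1753598}$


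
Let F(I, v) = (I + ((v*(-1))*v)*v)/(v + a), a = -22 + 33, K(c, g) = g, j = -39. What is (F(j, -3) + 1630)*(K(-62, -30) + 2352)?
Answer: 3781377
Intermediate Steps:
a = 11
F(I, v) = (I - v³)/(11 + v) (F(I, v) = (I + ((v*(-1))*v)*v)/(v + 11) = (I + ((-v)*v)*v)/(11 + v) = (I + (-v²)*v)/(11 + v) = (I - v³)/(11 + v))
(F(j, -3) + 1630)*(K(-62, -30) + 2352) = ((-39 - 1*(-3)³)/(11 - 3) + 1630)*(-30 + 2352) = ((-39 - 1*(-27))/8 + 1630)*2322 = ((-39 + 27)/8 + 1630)*2322 = ((⅛)*(-12) + 1630)*2322 = (-3/2 + 1630)*2322 = (3257/2)*2322 = 3781377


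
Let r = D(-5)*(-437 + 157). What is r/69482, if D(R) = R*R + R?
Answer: -400/4963 ≈ -0.080596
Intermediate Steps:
D(R) = R + R**2 (D(R) = R**2 + R = R + R**2)
r = -5600 (r = (-5*(1 - 5))*(-437 + 157) = -5*(-4)*(-280) = 20*(-280) = -5600)
r/69482 = -5600/69482 = -5600*1/69482 = -400/4963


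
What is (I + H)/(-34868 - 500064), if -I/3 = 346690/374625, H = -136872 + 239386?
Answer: -17298769/90269775 ≈ -0.19163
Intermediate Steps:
H = 102514
I = -1874/675 (I = -1040070/374625 = -3*1874/2025 = -1874/675 ≈ -2.7763)
(I + H)/(-34868 - 500064) = (-1874/675 + 102514)/(-34868 - 500064) = (69195076/675)/(-534932) = (69195076/675)*(-1/534932) = -17298769/90269775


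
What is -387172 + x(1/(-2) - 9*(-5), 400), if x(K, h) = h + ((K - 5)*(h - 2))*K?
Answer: 625625/2 ≈ 3.1281e+5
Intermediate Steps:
x(K, h) = h + K*(-5 + K)*(-2 + h) (x(K, h) = h + ((-5 + K)*(-2 + h))*K = h + K*(-5 + K)*(-2 + h))
-387172 + x(1/(-2) - 9*(-5), 400) = -387172 + (400 - 2*(1/(-2) - 9*(-5))² + 10*(1/(-2) - 9*(-5)) + 400*(1/(-2) - 9*(-5))² - 5*(1/(-2) - 9*(-5))*400) = -387172 + (400 - 2*(-½ + 45)² + 10*(-½ + 45) + 400*(-½ + 45)² - 5*(-½ + 45)*400) = -387172 + (400 - 2*(89/2)² + 10*(89/2) + 400*(89/2)² - 5*89/2*400) = -387172 + (400 - 2*7921/4 + 445 + 400*(7921/4) - 89000) = -387172 + (400 - 7921/2 + 445 + 792100 - 89000) = -387172 + 1399969/2 = 625625/2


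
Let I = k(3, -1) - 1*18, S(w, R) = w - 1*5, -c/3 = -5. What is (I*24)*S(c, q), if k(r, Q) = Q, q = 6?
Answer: -4560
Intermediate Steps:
c = 15 (c = -3*(-5) = 15)
S(w, R) = -5 + w (S(w, R) = w - 5 = -5 + w)
I = -19 (I = -1 - 1*18 = -1 - 18 = -19)
(I*24)*S(c, q) = (-19*24)*(-5 + 15) = -456*10 = -4560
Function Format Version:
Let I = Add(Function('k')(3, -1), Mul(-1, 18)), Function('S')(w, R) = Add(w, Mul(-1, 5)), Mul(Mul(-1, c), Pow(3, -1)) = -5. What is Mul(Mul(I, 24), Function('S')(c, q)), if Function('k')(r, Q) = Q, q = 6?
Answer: -4560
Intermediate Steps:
c = 15 (c = Mul(-3, -5) = 15)
Function('S')(w, R) = Add(-5, w) (Function('S')(w, R) = Add(w, -5) = Add(-5, w))
I = -19 (I = Add(-1, Mul(-1, 18)) = Add(-1, -18) = -19)
Mul(Mul(I, 24), Function('S')(c, q)) = Mul(Mul(-19, 24), Add(-5, 15)) = Mul(-456, 10) = -4560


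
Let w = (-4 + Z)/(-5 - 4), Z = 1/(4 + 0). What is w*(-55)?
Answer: -275/12 ≈ -22.917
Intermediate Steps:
Z = 1/4 ≈ 0.25000
w = 5/12 (w = (-4 + 1/4)/(-5 - 4) = -15/4/(-9) = -15/4*(-1/9) = 5/12 ≈ 0.41667)
w*(-55) = (5/12)*(-55) = -275/12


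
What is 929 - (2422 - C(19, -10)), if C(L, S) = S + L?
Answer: -1484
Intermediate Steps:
C(L, S) = L + S
929 - (2422 - C(19, -10)) = 929 - (2422 - (19 - 10)) = 929 - (2422 - 1*9) = 929 - (2422 - 9) = 929 - 1*2413 = 929 - 2413 = -1484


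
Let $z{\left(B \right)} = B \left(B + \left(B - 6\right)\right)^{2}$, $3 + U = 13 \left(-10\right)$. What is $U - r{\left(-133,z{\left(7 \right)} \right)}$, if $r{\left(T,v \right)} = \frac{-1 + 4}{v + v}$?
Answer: $- \frac{119171}{896} \approx -133.0$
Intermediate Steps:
$U = -133$ ($U = -3 + 13 \left(-10\right) = -3 - 130 = -133$)
$z{\left(B \right)} = B \left(-6 + 2 B\right)^{2}$ ($z{\left(B \right)} = B \left(B + \left(B - 6\right)\right)^{2} = B \left(B + \left(-6 + B\right)\right)^{2} = B \left(-6 + 2 B\right)^{2}$)
$r{\left(T,v \right)} = \frac{3}{2 v}$ ($r{\left(T,v \right)} = \frac{1}{2 v} 3 = \frac{3}{2 v}$)
$U - r{\left(-133,z{\left(7 \right)} \right)} = -133 - \frac{3}{2 \cdot 4 \cdot 7 \left(-3 + 7\right)^{2}} = -133 - \frac{3}{2 \cdot 4 \cdot 7 \cdot 4^{2}} = -133 - \frac{3}{2 \cdot 4 \cdot 7 \cdot 16} = -133 - \frac{3}{2 \cdot 448} = -133 - \frac{3}{2} \cdot \frac{1}{448} = -133 - \frac{3}{896} = - \frac{119171}{896}$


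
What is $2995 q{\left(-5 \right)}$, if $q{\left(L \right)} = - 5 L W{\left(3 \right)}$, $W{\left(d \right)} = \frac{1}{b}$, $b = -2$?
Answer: $- \frac{74875}{2} \approx -37438.0$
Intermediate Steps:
$W{\left(d \right)} = - \frac{1}{2}$ ($W{\left(d \right)} = \frac{1}{-2} = - \frac{1}{2}$)
$q{\left(L \right)} = \frac{5 L}{2}$ ($q{\left(L \right)} = - 5 L \left(- \frac{1}{2}\right) = \frac{5 L}{2}$)
$2995 q{\left(-5 \right)} = 2995 \cdot \frac{5}{2} \left(-5\right) = 2995 \left(- \frac{25}{2}\right) = - \frac{74875}{2}$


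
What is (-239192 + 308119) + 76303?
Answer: 145230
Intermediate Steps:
(-239192 + 308119) + 76303 = 68927 + 76303 = 145230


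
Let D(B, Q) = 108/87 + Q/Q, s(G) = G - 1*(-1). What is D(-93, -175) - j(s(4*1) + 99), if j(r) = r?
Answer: -2951/29 ≈ -101.76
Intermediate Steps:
s(G) = 1 + G (s(G) = G + 1 = 1 + G)
D(B, Q) = 65/29 (D(B, Q) = 108*(1/87) + 1 = 36/29 + 1 = 65/29)
D(-93, -175) - j(s(4*1) + 99) = 65/29 - ((1 + 4*1) + 99) = 65/29 - ((1 + 4) + 99) = 65/29 - (5 + 99) = 65/29 - 1*104 = 65/29 - 104 = -2951/29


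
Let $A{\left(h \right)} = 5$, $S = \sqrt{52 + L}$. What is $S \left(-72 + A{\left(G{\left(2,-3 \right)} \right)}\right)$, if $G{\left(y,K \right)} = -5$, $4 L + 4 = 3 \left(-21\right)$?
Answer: $- \frac{67 \sqrt{141}}{2} \approx -397.79$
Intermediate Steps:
$L = - \frac{67}{4}$ ($L = -1 + \frac{3 \left(-21\right)}{4} = -1 + \frac{1}{4} \left(-63\right) = -1 - \frac{63}{4} = - \frac{67}{4} \approx -16.75$)
$S = \frac{\sqrt{141}}{2}$ ($S = \sqrt{52 - \frac{67}{4}} = \sqrt{\frac{141}{4}} = \frac{\sqrt{141}}{2} \approx 5.9372$)
$S \left(-72 + A{\left(G{\left(2,-3 \right)} \right)}\right) = \frac{\sqrt{141}}{2} \left(-72 + 5\right) = \frac{\sqrt{141}}{2} \left(-67\right) = - \frac{67 \sqrt{141}}{2}$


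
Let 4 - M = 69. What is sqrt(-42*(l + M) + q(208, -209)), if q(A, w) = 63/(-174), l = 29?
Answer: 5*sqrt(203406)/58 ≈ 38.880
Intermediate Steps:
M = -65 (M = 4 - 1*69 = 4 - 69 = -65)
q(A, w) = -21/58 (q(A, w) = 63*(-1/174) = -21/58)
sqrt(-42*(l + M) + q(208, -209)) = sqrt(-42*(29 - 65) - 21/58) = sqrt(-42*(-36) - 21/58) = sqrt(1512 - 21/58) = sqrt(87675/58) = 5*sqrt(203406)/58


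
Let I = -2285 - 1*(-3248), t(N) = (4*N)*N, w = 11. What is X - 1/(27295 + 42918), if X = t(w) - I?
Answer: -33632028/70213 ≈ -479.00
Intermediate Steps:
t(N) = 4*N²
I = 963 (I = -2285 + 3248 = 963)
X = -479 (X = 4*11² - 1*963 = 4*121 - 963 = 484 - 963 = -479)
X - 1/(27295 + 42918) = -479 - 1/(27295 + 42918) = -479 - 1/70213 = -33632028/70213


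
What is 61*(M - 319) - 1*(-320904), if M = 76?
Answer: 306081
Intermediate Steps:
61*(M - 319) - 1*(-320904) = 61*(76 - 319) - 1*(-320904) = 61*(-243) + 320904 = -14823 + 320904 = 306081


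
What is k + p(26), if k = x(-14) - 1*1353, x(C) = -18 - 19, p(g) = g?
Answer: -1364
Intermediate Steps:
x(C) = -37
k = -1390 (k = -37 - 1*1353 = -37 - 1353 = -1390)
k + p(26) = -1390 + 26 = -1364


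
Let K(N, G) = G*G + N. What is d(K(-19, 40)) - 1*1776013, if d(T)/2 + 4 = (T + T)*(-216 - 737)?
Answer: -7802793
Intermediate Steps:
K(N, G) = N + G**2 (K(N, G) = G**2 + N = N + G**2)
d(T) = -8 - 3812*T (d(T) = -8 + 2*((T + T)*(-216 - 737)) = -8 + 2*((2*T)*(-953)) = -8 + 2*(-1906*T) = -8 - 3812*T)
d(K(-19, 40)) - 1*1776013 = (-8 - 3812*(-19 + 40**2)) - 1*1776013 = (-8 - 3812*(-19 + 1600)) - 1776013 = (-8 - 3812*1581) - 1776013 = (-8 - 6026772) - 1776013 = -6026780 - 1776013 = -7802793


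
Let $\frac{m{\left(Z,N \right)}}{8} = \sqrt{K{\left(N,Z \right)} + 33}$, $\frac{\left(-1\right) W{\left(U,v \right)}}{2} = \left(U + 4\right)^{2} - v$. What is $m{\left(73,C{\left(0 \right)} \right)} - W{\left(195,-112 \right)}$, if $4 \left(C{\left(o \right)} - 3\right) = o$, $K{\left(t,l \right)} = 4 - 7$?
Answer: $79426 + 8 \sqrt{30} \approx 79470.0$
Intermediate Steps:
$K{\left(t,l \right)} = -3$ ($K{\left(t,l \right)} = 4 - 7 = -3$)
$C{\left(o \right)} = 3 + \frac{o}{4}$
$W{\left(U,v \right)} = - 2 \left(4 + U\right)^{2} + 2 v$ ($W{\left(U,v \right)} = - 2 \left(\left(U + 4\right)^{2} - v\right) = - 2 \left(\left(4 + U\right)^{2} - v\right) = - 2 \left(4 + U\right)^{2} + 2 v$)
$m{\left(Z,N \right)} = 8 \sqrt{30}$ ($m{\left(Z,N \right)} = 8 \sqrt{-3 + 33} = 8 \sqrt{30}$)
$m{\left(73,C{\left(0 \right)} \right)} - W{\left(195,-112 \right)} = 8 \sqrt{30} - \left(- 2 \left(4 + 195\right)^{2} + 2 \left(-112\right)\right) = 8 \sqrt{30} - \left(- 2 \cdot 199^{2} - 224\right) = 8 \sqrt{30} - \left(\left(-2\right) 39601 - 224\right) = 8 \sqrt{30} - \left(-79202 - 224\right) = 8 \sqrt{30} - -79426 = 8 \sqrt{30} + 79426 = 79426 + 8 \sqrt{30}$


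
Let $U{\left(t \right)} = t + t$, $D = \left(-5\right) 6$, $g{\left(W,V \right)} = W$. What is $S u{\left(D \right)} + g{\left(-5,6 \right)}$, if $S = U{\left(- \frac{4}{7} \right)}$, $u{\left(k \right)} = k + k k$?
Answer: $- \frac{6995}{7} \approx -999.29$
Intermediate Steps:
$D = -30$
$u{\left(k \right)} = k + k^{2}$
$U{\left(t \right)} = 2 t$
$S = - \frac{8}{7}$ ($S = 2 \left(- \frac{4}{7}\right) = - \frac{8}{7} \approx -1.1429$)
$S u{\left(D \right)} + g{\left(-5,6 \right)} = - \frac{8 \left(- 30 \left(1 - 30\right)\right)}{7} - 5 = - \frac{8 \left(\left(-30\right) \left(-29\right)\right)}{7} - 5 = \left(- \frac{8}{7}\right) 870 - 5 = - \frac{6960}{7} - 5 = - \frac{6995}{7}$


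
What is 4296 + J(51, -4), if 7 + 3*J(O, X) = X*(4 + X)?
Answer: 12881/3 ≈ 4293.7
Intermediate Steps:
J(O, X) = -7/3 + X*(4 + X)/3 (J(O, X) = -7/3 + (X*(4 + X))/3 = -7/3 + X*(4 + X)/3)
4296 + J(51, -4) = 4296 + (-7/3 + (1/3)*(-4)**2 + (4/3)*(-4)) = 4296 + (-7/3 + (1/3)*16 - 16/3) = 4296 + (-7/3 + 16/3 - 16/3) = 4296 - 7/3 = 12881/3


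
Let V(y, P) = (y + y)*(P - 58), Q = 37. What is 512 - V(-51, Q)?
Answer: -1630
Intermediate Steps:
V(y, P) = 2*y*(-58 + P) (V(y, P) = (2*y)*(-58 + P) = 2*y*(-58 + P))
512 - V(-51, Q) = 512 - 2*(-51)*(-58 + 37) = 512 - 2*(-51)*(-21) = 512 - 1*2142 = 512 - 2142 = -1630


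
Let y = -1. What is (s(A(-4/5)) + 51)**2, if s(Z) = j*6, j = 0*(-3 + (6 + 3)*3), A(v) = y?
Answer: 2601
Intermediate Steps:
A(v) = -1
j = 0 (j = 0*(-3 + 9*3) = 0*(-3 + 27) = 0*24 = 0)
s(Z) = 0 (s(Z) = 0*6 = 0)
(s(A(-4/5)) + 51)**2 = (0 + 51)**2 = 51**2 = 2601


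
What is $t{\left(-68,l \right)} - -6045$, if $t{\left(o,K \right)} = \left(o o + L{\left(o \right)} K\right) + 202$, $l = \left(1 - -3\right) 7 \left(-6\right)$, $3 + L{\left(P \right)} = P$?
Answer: $22799$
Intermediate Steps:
$L{\left(P \right)} = -3 + P$
$l = -168$ ($l = \left(1 + 3\right) 7 \left(-6\right) = 4 \cdot 7 \left(-6\right) = 28 \left(-6\right) = -168$)
$t{\left(o,K \right)} = 202 + o^{2} + K \left(-3 + o\right)$ ($t{\left(o,K \right)} = \left(o o + \left(-3 + o\right) K\right) + 202 = \left(o^{2} + K \left(-3 + o\right)\right) + 202 = 202 + o^{2} + K \left(-3 + o\right)$)
$t{\left(-68,l \right)} - -6045 = \left(202 + \left(-68\right)^{2} - 168 \left(-3 - 68\right)\right) - -6045 = \left(202 + 4624 - -11928\right) + 6045 = \left(202 + 4624 + 11928\right) + 6045 = 16754 + 6045 = 22799$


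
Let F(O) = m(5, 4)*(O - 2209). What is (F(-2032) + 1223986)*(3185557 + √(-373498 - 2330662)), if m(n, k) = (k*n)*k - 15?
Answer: 3020930599797 + 3793284*I*√169010 ≈ 3.0209e+12 + 1.5594e+9*I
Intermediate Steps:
m(n, k) = -15 + n*k² (m(n, k) = n*k² - 15 = -15 + n*k²)
F(O) = -143585 + 65*O (F(O) = (-15 + 5*4²)*(O - 2209) = (-15 + 5*16)*(-2209 + O) = (-15 + 80)*(-2209 + O) = 65*(-2209 + O) = -143585 + 65*O)
(F(-2032) + 1223986)*(3185557 + √(-373498 - 2330662)) = ((-143585 + 65*(-2032)) + 1223986)*(3185557 + √(-373498 - 2330662)) = ((-143585 - 132080) + 1223986)*(3185557 + √(-2704160)) = (-275665 + 1223986)*(3185557 + 4*I*√169010) = 948321*(3185557 + 4*I*√169010) = 3020930599797 + 3793284*I*√169010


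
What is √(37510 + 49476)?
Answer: √86986 ≈ 294.93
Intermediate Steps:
√(37510 + 49476) = √86986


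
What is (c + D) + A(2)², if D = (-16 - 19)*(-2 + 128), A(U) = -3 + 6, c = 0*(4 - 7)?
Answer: -4401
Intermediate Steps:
c = 0 (c = 0*(-3) = 0)
A(U) = 3
D = -4410 (D = -35*126 = -4410)
(c + D) + A(2)² = (0 - 4410) + 3² = -4410 + 9 = -4401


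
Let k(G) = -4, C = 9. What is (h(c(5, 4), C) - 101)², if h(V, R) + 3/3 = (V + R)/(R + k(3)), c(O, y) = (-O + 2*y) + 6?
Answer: 242064/25 ≈ 9682.6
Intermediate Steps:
c(O, y) = 6 - O + 2*y
h(V, R) = -1 + (R + V)/(-4 + R) (h(V, R) = -1 + (V + R)/(R - 4) = -1 + (R + V)/(-4 + R))
(h(c(5, 4), C) - 101)² = ((4 + (6 - 1*5 + 2*4))/(-4 + 9) - 101)² = ((4 + (6 - 5 + 8))/5 - 101)² = ((4 + 9)/5 - 101)² = ((⅕)*13 - 101)² = (13/5 - 101)² = (-492/5)² = 242064/25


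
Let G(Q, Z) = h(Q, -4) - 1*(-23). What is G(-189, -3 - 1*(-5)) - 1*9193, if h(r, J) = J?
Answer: -9174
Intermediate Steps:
G(Q, Z) = 19 (G(Q, Z) = -4 - 1*(-23) = -4 + 23 = 19)
G(-189, -3 - 1*(-5)) - 1*9193 = 19 - 1*9193 = 19 - 9193 = -9174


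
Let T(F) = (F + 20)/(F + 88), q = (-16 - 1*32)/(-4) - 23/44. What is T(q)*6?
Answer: 2770/1459 ≈ 1.8986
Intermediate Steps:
q = 505/44 (q = (-16 - 32)*(-1/4) - 23*1/44 = -48*(-1/4) - 23/44 = 12 - 23/44 = 505/44 ≈ 11.477)
T(F) = (20 + F)/(88 + F)
T(q)*6 = ((20 + 505/44)/(88 + 505/44))*6 = ((1385/44)/(4377/44))*6 = ((44/4377)*(1385/44))*6 = (1385/4377)*6 = 2770/1459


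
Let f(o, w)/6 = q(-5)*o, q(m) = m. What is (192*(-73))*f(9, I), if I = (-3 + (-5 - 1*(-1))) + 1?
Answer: 3784320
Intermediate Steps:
I = -6 (I = (-3 + (-5 + 1)) + 1 = (-3 - 4) + 1 = -7 + 1 = -6)
f(o, w) = -30*o (f(o, w) = 6*(-5*o) = -30*o)
(192*(-73))*f(9, I) = (192*(-73))*(-30*9) = -14016*(-270) = 3784320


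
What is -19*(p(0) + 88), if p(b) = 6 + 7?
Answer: -1919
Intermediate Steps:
p(b) = 13
-19*(p(0) + 88) = -19*(13 + 88) = -19*101 = -1919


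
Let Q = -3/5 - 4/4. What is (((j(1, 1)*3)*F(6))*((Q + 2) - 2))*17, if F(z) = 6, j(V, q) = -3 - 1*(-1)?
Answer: 4896/5 ≈ 979.20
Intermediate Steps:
j(V, q) = -2 (j(V, q) = -3 + 1 = -2)
Q = -8/5 (Q = -3*1/5 - 4*1/4 = -3/5 - 1 = -8/5 ≈ -1.6000)
(((j(1, 1)*3)*F(6))*((Q + 2) - 2))*17 = ((-2*3*6)*((-8/5 + 2) - 2))*17 = ((-6*6)*(2/5 - 2))*17 = -36*(-8/5)*17 = (288/5)*17 = 4896/5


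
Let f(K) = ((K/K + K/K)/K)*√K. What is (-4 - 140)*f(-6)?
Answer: 48*I*√6 ≈ 117.58*I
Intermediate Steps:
f(K) = 2/√K (f(K) = ((1 + 1)/K)*√K = (2/K)*√K = 2/√K)
(-4 - 140)*f(-6) = (-4 - 140)*(2/√(-6)) = -288*(-I*√6/6) = -(-48)*I*√6 = 48*I*√6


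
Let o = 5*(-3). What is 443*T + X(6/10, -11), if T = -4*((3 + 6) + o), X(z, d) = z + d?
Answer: 53108/5 ≈ 10622.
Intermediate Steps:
o = -15
X(z, d) = d + z
T = 24 (T = -4*((3 + 6) - 15) = -4*(9 - 15) = -4*(-6) = 24)
443*T + X(6/10, -11) = 443*24 + (-11 + 6/10) = 10632 + (-11 + 6*(⅒)) = 10632 + (-11 + ⅗) = 10632 - 52/5 = 53108/5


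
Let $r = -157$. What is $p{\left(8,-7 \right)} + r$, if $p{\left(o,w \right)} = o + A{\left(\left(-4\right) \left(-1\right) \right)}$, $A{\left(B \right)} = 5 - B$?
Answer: $-148$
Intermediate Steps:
$p{\left(o,w \right)} = 1 + o$ ($p{\left(o,w \right)} = o + \left(5 - \left(-4\right) \left(-1\right)\right) = o + \left(5 - 4\right) = o + 1 = 1 + o$)
$p{\left(8,-7 \right)} + r = \left(1 + 8\right) - 157 = 9 - 157 = -148$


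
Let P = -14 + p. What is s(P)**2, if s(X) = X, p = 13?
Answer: 1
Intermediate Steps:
P = -1 (P = -14 + 13 = -1)
s(P)**2 = (-1)**2 = 1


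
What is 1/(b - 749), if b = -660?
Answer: -1/1409 ≈ -0.00070972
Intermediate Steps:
1/(b - 749) = 1/(-660 - 749) = 1/(-1409) = -1/1409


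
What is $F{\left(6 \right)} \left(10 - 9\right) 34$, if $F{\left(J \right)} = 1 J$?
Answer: $204$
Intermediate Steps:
$F{\left(J \right)} = J$
$F{\left(6 \right)} \left(10 - 9\right) 34 = 6 \left(10 - 9\right) 34 = 6 \cdot 1 \cdot 34 = 6 \cdot 34 = 204$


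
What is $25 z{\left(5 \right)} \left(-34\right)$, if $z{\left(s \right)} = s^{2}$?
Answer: $-21250$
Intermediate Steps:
$25 z{\left(5 \right)} \left(-34\right) = 25 \cdot 5^{2} \left(-34\right) = 25 \cdot 25 \left(-34\right) = 625 \left(-34\right) = -21250$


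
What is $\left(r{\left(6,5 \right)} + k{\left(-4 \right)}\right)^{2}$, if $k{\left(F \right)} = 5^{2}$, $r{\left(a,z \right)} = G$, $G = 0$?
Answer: $625$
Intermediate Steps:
$r{\left(a,z \right)} = 0$
$k{\left(F \right)} = 25$
$\left(r{\left(6,5 \right)} + k{\left(-4 \right)}\right)^{2} = \left(0 + 25\right)^{2} = 25^{2} = 625$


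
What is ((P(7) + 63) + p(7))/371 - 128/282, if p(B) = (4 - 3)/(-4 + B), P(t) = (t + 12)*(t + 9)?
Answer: 9350/17437 ≈ 0.53622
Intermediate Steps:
P(t) = (9 + t)*(12 + t) (P(t) = (12 + t)*(9 + t) = (9 + t)*(12 + t))
p(B) = 1/(-4 + B)
((P(7) + 63) + p(7))/371 - 128/282 = (((108 + 7**2 + 21*7) + 63) + 1/(-4 + 7))/371 - 128/282 = (((108 + 49 + 147) + 63) + 1/3)*(1/371) - 128*1/282 = ((304 + 63) + 1/3)*(1/371) - 64/141 = (367 + 1/3)*(1/371) - 64/141 = (1102/3)*(1/371) - 64/141 = 1102/1113 - 64/141 = 9350/17437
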